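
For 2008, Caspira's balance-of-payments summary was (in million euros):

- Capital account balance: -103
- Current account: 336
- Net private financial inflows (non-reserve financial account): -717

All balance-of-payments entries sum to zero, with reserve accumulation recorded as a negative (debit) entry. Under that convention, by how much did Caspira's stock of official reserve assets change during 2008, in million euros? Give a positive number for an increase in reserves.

Official reserve transactions balance = -(336 + (-103) + (-717)) = 484
An accumulation of reserves is recorded as a debit (negative entry), so the change in the stock of reserves is the negative of that balance.
Change in official reserves = -(484) = -484

-484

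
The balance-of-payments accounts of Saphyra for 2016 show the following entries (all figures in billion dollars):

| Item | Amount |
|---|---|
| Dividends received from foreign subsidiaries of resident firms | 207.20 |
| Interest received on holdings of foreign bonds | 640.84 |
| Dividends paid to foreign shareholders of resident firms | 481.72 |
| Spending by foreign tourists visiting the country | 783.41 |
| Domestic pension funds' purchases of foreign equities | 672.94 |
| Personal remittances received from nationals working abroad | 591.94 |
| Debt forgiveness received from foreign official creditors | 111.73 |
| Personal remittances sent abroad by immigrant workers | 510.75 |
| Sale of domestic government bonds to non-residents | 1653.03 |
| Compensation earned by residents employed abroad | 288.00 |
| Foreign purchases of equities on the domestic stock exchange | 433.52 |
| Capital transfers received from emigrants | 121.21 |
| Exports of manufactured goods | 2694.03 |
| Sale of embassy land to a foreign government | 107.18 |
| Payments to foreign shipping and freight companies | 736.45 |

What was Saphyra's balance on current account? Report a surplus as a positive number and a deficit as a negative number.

Goods: 2694.03
Services: -736.45 + 783.41 = 46.96
Primary income: 207.20 + 288.00 + 640.84 - 481.72 = 654.32
Secondary income: 591.94 - 510.75 = 81.19
Current account = 2694.03 + 46.96 + 654.32 + 81.19 = 3476.50
(Excluded from the current account — financial account: domestic pension funds' purchases of foreign equities 672.94, sale of domestic government bonds to non-residents 1653.03, foreign purchases of equities on the domestic stock exchange 433.52; capital account: debt forgiveness received from foreign official creditors 111.73, capital transfers received from emigrants 121.21, sale of embassy land to a foreign government 107.18.)

3476.50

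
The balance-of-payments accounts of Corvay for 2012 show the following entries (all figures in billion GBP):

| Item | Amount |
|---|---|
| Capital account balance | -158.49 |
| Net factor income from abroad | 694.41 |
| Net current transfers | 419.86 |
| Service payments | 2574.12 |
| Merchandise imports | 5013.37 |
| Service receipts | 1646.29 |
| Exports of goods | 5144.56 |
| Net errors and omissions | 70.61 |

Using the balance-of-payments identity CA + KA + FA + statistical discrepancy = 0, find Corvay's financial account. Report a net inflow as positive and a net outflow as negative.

-229.75

Goods balance = 5144.56 - 5013.37 = 131.19
Services balance = 1646.29 - 2574.12 = -927.83
Trade balance (goods + services) = 131.19 + (-927.83) = -796.64
Net primary income = 694.41
Net secondary income = 419.86
Current account = -796.64 + 694.41 + 419.86 = 317.63
Financial account = -(317.63 + (-158.49) + 70.61) = -229.75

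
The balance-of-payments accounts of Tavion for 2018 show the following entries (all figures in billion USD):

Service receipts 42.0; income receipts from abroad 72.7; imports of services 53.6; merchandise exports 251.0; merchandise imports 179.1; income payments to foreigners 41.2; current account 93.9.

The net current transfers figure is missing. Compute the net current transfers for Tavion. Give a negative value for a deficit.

Current account = goods balance + services balance + net primary income + net secondary income
Sum of the known components = 91.8
Net current transfers = CA - (known components) = 93.9 - 91.8 = 2.1

2.1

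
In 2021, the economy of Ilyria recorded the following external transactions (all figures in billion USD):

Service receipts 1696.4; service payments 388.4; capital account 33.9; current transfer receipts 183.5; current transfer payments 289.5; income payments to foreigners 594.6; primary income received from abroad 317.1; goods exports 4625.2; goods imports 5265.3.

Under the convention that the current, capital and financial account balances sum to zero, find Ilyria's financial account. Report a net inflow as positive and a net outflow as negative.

-318.3

Goods balance = 4625.2 - 5265.3 = -640.1
Services balance = 1696.4 - 388.4 = 1308.0
Trade balance (goods + services) = -640.1 + 1308.0 = 667.9
Net primary income = 317.1 - 594.6 = -277.5
Net secondary income = 183.5 - 289.5 = -106.0
Current account = 667.9 + (-277.5) + (-106.0) = 284.4
Financial account = -(284.4 + 33.9) = -318.3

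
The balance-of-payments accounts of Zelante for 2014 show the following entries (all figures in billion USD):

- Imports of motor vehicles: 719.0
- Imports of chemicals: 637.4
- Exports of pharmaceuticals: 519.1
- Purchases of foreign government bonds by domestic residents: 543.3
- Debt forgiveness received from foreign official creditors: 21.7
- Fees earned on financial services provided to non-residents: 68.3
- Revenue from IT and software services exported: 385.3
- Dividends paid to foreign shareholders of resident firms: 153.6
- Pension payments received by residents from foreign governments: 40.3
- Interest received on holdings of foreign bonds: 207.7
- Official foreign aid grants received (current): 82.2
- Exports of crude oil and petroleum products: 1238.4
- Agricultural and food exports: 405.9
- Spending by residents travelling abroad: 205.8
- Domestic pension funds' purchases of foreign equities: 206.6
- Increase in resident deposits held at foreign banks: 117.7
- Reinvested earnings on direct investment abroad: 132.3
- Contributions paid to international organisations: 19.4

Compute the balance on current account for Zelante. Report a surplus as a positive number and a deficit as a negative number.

1344.3

Goods: 519.1 - 719.0 - 637.4 + 1238.4 + 405.9 = 807.0
Services: -205.8 + 68.3 + 385.3 = 247.8
Primary income: -153.6 + 207.7 + 132.3 = 186.4
Secondary income: 82.2 - 19.4 + 40.3 = 103.1
Current account = 807.0 + 247.8 + 186.4 + 103.1 = 1344.3
(Excluded from the current account — financial account: purchases of foreign government bonds by domestic residents 543.3, domestic pension funds' purchases of foreign equities 206.6, increase in resident deposits held at foreign banks 117.7; capital account: debt forgiveness received from foreign official creditors 21.7.)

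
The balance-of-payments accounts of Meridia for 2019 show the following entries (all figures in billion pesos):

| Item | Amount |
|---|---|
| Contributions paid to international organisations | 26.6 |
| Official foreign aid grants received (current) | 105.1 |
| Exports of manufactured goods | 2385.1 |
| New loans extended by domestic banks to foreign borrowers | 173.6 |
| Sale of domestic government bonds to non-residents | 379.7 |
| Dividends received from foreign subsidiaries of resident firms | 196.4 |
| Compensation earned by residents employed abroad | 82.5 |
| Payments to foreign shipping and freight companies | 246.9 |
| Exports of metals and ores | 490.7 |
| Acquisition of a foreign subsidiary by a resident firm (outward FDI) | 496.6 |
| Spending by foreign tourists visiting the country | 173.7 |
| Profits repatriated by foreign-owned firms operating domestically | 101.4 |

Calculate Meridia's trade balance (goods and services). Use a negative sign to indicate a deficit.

Goods: 490.7 + 2385.1 = 2875.8
Services: 173.7 - 246.9 = -73.2
Trade balance = 2875.8 + (-73.2) = 2802.6
(Excluded from the trade balance — secondary income: contributions paid to international organisations 26.6, official foreign aid grants received (current) 105.1; financial account: new loans extended by domestic banks to foreign borrowers 173.6, sale of domestic government bonds to non-residents 379.7, acquisition of a foreign subsidiary by a resident firm (outward FDI) 496.6; primary income: dividends received from foreign subsidiaries of resident firms 196.4, compensation earned by residents employed abroad 82.5, profits repatriated by foreign-owned firms operating domestically 101.4.)

2802.6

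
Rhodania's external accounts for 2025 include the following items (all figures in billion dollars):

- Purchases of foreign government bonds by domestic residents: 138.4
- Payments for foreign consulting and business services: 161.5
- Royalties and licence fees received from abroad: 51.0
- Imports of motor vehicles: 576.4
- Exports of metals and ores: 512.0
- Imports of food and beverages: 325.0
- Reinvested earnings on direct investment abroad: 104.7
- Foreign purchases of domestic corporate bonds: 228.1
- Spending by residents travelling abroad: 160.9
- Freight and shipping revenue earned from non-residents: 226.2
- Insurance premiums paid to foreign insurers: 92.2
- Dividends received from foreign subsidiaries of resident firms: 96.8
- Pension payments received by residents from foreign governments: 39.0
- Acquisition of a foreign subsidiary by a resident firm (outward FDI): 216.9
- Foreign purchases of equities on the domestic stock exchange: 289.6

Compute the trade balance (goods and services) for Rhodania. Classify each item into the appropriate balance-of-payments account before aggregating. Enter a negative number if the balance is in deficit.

Goods: -325.0 - 576.4 + 512.0 = -389.4
Services: 51.0 - 160.9 - 92.2 - 161.5 + 226.2 = -137.4
Trade balance = -389.4 + (-137.4) = -526.8
(Excluded from the trade balance — financial account: purchases of foreign government bonds by domestic residents 138.4, foreign purchases of domestic corporate bonds 228.1, acquisition of a foreign subsidiary by a resident firm (outward FDI) 216.9, foreign purchases of equities on the domestic stock exchange 289.6; primary income: reinvested earnings on direct investment abroad 104.7, dividends received from foreign subsidiaries of resident firms 96.8; secondary income: pension payments received by residents from foreign governments 39.0.)

-526.8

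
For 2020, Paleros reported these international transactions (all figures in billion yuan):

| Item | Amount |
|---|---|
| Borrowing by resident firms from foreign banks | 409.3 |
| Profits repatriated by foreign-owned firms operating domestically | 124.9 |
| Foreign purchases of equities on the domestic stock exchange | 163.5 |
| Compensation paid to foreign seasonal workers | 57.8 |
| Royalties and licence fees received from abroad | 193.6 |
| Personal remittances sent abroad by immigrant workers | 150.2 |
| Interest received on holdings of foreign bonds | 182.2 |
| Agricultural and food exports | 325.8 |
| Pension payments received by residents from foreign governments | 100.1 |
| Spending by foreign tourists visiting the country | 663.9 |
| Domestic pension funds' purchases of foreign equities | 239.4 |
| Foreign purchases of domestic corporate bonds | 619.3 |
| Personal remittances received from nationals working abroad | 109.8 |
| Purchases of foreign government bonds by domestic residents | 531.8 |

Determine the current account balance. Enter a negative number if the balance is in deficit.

Goods: 325.8
Services: 193.6 + 663.9 = 857.5
Primary income: 182.2 - 124.9 - 57.8 = -0.5
Secondary income: 100.1 - 150.2 + 109.8 = 59.7
Current account = 325.8 + 857.5 + (-0.5) + 59.7 = 1242.5
(Excluded from the current account — financial account: borrowing by resident firms from foreign banks 409.3, foreign purchases of equities on the domestic stock exchange 163.5, domestic pension funds' purchases of foreign equities 239.4, foreign purchases of domestic corporate bonds 619.3, purchases of foreign government bonds by domestic residents 531.8.)

1242.5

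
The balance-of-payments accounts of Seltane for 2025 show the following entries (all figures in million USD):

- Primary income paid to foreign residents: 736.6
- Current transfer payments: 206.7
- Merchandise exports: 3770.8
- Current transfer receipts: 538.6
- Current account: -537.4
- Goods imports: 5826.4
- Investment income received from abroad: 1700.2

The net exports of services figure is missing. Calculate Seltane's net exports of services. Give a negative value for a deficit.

Current account = goods balance + services balance + net primary income + net secondary income
Sum of the known components = -760.1
Net exports of services = CA - (known components) = -537.4 - (-760.1) = 222.7

222.7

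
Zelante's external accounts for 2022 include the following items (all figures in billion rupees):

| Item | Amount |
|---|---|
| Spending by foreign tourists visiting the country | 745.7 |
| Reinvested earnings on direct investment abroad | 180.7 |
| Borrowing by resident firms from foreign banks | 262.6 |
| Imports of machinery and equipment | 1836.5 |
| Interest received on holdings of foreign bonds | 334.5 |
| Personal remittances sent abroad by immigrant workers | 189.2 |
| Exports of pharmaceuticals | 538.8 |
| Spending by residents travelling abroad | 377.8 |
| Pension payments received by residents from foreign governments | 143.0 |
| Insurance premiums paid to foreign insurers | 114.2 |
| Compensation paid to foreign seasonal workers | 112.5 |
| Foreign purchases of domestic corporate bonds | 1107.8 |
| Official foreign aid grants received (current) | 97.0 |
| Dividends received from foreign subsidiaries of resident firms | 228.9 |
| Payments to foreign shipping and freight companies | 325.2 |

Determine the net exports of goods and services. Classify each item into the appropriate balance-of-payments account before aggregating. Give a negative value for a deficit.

Goods: -1836.5 + 538.8 = -1297.7
Services: 745.7 - 114.2 - 377.8 - 325.2 = -71.5
Trade balance = -1297.7 + (-71.5) = -1369.2
(Excluded from the trade balance — primary income: reinvested earnings on direct investment abroad 180.7, interest received on holdings of foreign bonds 334.5, compensation paid to foreign seasonal workers 112.5, dividends received from foreign subsidiaries of resident firms 228.9; financial account: borrowing by resident firms from foreign banks 262.6, foreign purchases of domestic corporate bonds 1107.8; secondary income: personal remittances sent abroad by immigrant workers 189.2, pension payments received by residents from foreign governments 143.0, official foreign aid grants received (current) 97.0.)

-1369.2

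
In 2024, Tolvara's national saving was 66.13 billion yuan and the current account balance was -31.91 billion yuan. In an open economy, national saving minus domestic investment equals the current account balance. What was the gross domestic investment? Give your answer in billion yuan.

I = S - CA = 66.13 - (-31.91) = 98.04

98.04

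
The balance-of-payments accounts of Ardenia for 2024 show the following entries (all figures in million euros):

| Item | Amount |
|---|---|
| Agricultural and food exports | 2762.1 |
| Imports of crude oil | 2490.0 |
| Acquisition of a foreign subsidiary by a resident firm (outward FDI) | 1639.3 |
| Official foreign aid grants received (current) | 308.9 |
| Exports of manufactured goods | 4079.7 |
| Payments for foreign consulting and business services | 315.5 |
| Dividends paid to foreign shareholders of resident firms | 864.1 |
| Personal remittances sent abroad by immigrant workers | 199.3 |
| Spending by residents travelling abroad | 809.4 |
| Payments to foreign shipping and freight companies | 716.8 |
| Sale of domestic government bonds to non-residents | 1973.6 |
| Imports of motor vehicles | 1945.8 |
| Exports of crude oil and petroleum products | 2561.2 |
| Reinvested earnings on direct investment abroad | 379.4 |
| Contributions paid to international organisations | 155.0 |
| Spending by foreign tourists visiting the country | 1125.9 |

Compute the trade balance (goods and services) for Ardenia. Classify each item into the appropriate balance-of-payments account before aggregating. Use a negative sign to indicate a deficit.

4251.4

Goods: 2762.1 + 4079.7 + 2561.2 - 2490.0 - 1945.8 = 4967.2
Services: -315.5 - 716.8 + 1125.9 - 809.4 = -715.8
Trade balance = 4967.2 + (-715.8) = 4251.4
(Excluded from the trade balance — financial account: acquisition of a foreign subsidiary by a resident firm (outward FDI) 1639.3, sale of domestic government bonds to non-residents 1973.6; secondary income: official foreign aid grants received (current) 308.9, personal remittances sent abroad by immigrant workers 199.3, contributions paid to international organisations 155.0; primary income: dividends paid to foreign shareholders of resident firms 864.1, reinvested earnings on direct investment abroad 379.4.)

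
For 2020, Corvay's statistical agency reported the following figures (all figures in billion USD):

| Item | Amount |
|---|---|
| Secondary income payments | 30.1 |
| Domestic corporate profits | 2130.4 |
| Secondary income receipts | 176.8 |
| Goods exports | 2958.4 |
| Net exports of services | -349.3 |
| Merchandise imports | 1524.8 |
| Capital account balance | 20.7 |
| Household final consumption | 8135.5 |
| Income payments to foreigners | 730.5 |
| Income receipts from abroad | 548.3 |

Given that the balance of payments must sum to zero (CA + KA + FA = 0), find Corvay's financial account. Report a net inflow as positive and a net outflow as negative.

-1069.5

Goods balance = 2958.4 - 1524.8 = 1433.6
Services balance = -349.3
Trade balance (goods + services) = 1433.6 + (-349.3) = 1084.3
Net primary income = 548.3 - 730.5 = -182.2
Net secondary income = 176.8 - 30.1 = 146.7
Current account = 1084.3 + (-182.2) + 146.7 = 1048.8
Financial account = -(1048.8 + 20.7) = -1069.5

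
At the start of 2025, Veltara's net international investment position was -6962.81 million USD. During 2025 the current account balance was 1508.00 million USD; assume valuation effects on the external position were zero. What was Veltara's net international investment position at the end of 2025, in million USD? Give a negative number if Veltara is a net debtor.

With no valuation effects, change in NIIP = current account = 1508.00
End-of-year NIIP = -6962.81 + 1508.00 = -5454.81

-5454.81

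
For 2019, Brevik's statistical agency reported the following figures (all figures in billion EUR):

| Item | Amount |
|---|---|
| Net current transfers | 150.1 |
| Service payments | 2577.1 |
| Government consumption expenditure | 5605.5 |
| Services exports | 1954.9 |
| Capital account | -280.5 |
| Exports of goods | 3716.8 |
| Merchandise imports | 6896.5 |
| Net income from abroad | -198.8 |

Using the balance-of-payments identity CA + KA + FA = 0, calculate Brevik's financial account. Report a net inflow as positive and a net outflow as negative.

4131.1

Goods balance = 3716.8 - 6896.5 = -3179.7
Services balance = 1954.9 - 2577.1 = -622.2
Trade balance (goods + services) = -3179.7 + (-622.2) = -3801.9
Net primary income = -198.8
Net secondary income = 150.1
Current account = -3801.9 + (-198.8) + 150.1 = -3850.6
Financial account = -(-3850.6 + (-280.5)) = 4131.1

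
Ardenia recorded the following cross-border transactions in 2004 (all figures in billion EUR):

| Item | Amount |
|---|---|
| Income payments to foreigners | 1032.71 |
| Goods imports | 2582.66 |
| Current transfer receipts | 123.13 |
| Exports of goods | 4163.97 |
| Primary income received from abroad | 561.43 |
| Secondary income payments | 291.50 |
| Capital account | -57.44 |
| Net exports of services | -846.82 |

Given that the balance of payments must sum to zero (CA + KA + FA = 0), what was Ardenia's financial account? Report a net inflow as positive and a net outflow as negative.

-37.40

Goods balance = 4163.97 - 2582.66 = 1581.31
Services balance = -846.82
Trade balance (goods + services) = 1581.31 + (-846.82) = 734.49
Net primary income = 561.43 - 1032.71 = -471.28
Net secondary income = 123.13 - 291.50 = -168.37
Current account = 734.49 + (-471.28) + (-168.37) = 94.84
Financial account = -(94.84 + (-57.44)) = -37.40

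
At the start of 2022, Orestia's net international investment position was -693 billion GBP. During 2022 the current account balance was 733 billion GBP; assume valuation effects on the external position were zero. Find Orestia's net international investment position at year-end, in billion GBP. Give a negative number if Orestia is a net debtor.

With no valuation effects, change in NIIP = current account = 733
End-of-year NIIP = -693 + 733 = 40

40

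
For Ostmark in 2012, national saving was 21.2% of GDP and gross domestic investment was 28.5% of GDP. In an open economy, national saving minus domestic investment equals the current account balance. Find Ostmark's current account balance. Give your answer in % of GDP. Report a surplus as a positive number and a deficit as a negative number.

-7.3

CA = S - I = 21.2 - 28.5 = -7.3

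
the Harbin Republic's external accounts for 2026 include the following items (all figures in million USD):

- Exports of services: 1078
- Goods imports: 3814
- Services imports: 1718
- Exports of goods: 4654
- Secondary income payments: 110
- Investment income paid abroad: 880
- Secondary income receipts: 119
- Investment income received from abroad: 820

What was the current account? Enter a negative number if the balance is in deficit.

149

Goods balance = 4654 - 3814 = 840
Services balance = 1078 - 1718 = -640
Trade balance (goods + services) = 840 + (-640) = 200
Net primary income = 820 - 880 = -60
Net secondary income = 119 - 110 = 9
Current account = 200 + (-60) + 9 = 149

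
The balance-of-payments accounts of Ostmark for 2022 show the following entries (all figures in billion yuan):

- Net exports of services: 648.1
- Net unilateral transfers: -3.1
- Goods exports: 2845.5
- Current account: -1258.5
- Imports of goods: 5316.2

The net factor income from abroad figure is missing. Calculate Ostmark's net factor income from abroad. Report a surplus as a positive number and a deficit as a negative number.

Current account = goods balance + services balance + net primary income + net secondary income
Sum of the known components = -1825.7
Net factor income from abroad = CA - (known components) = -1258.5 - (-1825.7) = 567.2

567.2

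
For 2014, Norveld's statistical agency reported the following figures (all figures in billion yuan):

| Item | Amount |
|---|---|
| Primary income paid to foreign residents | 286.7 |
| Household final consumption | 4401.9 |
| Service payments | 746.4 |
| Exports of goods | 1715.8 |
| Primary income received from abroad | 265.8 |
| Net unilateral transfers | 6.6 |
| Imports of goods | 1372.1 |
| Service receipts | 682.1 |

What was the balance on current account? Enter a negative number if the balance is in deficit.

Goods balance = 1715.8 - 1372.1 = 343.7
Services balance = 682.1 - 746.4 = -64.3
Trade balance (goods + services) = 343.7 + (-64.3) = 279.4
Net primary income = 265.8 - 286.7 = -20.9
Net secondary income = 6.6
Current account = 279.4 + (-20.9) + 6.6 = 265.1

265.1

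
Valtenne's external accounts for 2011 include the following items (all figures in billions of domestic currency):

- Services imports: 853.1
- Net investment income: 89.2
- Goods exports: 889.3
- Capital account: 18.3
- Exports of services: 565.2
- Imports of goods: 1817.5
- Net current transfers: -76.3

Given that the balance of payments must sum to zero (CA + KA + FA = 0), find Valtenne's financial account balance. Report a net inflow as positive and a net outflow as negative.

Goods balance = 889.3 - 1817.5 = -928.2
Services balance = 565.2 - 853.1 = -287.9
Trade balance (goods + services) = -928.2 + (-287.9) = -1216.1
Net primary income = 89.2
Net secondary income = -76.3
Current account = -1216.1 + 89.2 + (-76.3) = -1203.2
Financial account = -(-1203.2 + 18.3) = 1184.9

1184.9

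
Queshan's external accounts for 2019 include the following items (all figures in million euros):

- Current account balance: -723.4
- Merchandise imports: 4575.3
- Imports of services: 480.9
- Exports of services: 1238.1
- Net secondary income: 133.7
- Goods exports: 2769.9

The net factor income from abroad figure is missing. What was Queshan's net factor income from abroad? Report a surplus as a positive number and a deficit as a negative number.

Current account = goods balance + services balance + net primary income + net secondary income
Sum of the known components = -914.5
Net factor income from abroad = CA - (known components) = -723.4 - (-914.5) = 191.1

191.1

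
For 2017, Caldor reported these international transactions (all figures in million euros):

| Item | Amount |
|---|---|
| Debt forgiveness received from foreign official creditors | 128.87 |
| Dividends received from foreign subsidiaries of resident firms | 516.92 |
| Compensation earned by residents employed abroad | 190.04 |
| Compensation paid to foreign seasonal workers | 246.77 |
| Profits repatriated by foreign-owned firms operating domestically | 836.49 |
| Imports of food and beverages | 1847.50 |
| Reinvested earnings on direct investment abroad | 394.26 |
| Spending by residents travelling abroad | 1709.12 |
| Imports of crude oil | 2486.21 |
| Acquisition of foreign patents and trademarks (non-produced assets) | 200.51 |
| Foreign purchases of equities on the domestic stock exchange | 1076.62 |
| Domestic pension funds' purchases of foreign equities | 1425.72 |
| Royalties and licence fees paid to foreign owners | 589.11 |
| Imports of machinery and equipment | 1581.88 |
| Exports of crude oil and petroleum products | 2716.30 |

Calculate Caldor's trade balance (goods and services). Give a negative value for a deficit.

Goods: 2716.30 - 1847.50 - 1581.88 - 2486.21 = -3199.29
Services: -589.11 - 1709.12 = -2298.23
Trade balance = -3199.29 + (-2298.23) = -5497.52
(Excluded from the trade balance — capital account: debt forgiveness received from foreign official creditors 128.87, acquisition of foreign patents and trademarks (non-produced assets) 200.51; primary income: dividends received from foreign subsidiaries of resident firms 516.92, compensation earned by residents employed abroad 190.04, compensation paid to foreign seasonal workers 246.77, profits repatriated by foreign-owned firms operating domestically 836.49, reinvested earnings on direct investment abroad 394.26; financial account: foreign purchases of equities on the domestic stock exchange 1076.62, domestic pension funds' purchases of foreign equities 1425.72.)

-5497.52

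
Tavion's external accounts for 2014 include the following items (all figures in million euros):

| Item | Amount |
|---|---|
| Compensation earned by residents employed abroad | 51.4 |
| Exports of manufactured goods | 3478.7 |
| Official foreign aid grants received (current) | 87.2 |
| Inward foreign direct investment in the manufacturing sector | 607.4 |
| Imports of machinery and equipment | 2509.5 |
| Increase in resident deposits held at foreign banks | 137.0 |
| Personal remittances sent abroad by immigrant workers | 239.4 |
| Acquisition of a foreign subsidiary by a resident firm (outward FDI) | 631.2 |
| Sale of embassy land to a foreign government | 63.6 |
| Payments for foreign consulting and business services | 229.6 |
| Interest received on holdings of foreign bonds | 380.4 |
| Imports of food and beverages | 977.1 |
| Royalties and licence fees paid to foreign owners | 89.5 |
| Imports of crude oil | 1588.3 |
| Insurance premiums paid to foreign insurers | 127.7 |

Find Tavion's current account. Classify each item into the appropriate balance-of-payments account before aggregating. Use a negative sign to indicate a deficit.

-1763.4

Goods: -2509.5 - 1588.3 - 977.1 + 3478.7 = -1596.2
Services: -127.7 - 89.5 - 229.6 = -446.8
Primary income: 51.4 + 380.4 = 431.8
Secondary income: 87.2 - 239.4 = -152.2
Current account = (-1596.2) + (-446.8) + 431.8 + (-152.2) = -1763.4
(Excluded from the current account — financial account: inward foreign direct investment in the manufacturing sector 607.4, increase in resident deposits held at foreign banks 137.0, acquisition of a foreign subsidiary by a resident firm (outward FDI) 631.2; capital account: sale of embassy land to a foreign government 63.6.)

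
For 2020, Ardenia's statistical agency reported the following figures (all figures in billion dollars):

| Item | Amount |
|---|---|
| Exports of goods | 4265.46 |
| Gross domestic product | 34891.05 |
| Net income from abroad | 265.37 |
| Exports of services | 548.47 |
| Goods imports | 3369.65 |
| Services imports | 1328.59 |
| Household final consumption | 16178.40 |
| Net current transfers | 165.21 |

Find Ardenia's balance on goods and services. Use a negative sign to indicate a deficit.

Goods balance = 4265.46 - 3369.65 = 895.81
Services balance = 548.47 - 1328.59 = -780.12
Trade balance (goods + services) = 895.81 + (-780.12) = 115.69

115.69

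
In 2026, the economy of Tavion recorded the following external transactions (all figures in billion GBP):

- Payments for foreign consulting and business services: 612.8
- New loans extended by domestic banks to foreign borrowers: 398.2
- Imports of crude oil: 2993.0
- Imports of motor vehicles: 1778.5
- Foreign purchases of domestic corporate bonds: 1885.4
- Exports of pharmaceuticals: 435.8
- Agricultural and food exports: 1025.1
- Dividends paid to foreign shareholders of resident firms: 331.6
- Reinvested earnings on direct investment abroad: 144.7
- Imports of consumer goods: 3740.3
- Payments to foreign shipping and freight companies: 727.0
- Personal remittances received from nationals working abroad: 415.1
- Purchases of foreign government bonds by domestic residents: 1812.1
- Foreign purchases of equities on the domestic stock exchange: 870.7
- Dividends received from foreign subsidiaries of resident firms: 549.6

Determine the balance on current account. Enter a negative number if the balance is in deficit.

Goods: -1778.5 - 2993.0 + 1025.1 - 3740.3 + 435.8 = -7050.9
Services: -727.0 - 612.8 = -1339.8
Primary income: -331.6 + 144.7 + 549.6 = 362.7
Secondary income: 415.1
Current account = (-7050.9) + (-1339.8) + 362.7 + 415.1 = -7612.9
(Excluded from the current account — financial account: new loans extended by domestic banks to foreign borrowers 398.2, foreign purchases of domestic corporate bonds 1885.4, purchases of foreign government bonds by domestic residents 1812.1, foreign purchases of equities on the domestic stock exchange 870.7.)

-7612.9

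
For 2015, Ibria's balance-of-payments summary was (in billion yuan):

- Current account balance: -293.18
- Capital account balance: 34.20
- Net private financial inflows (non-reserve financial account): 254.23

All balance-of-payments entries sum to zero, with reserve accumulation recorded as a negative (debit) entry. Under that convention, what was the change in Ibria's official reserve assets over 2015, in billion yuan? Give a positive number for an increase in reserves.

Official reserve transactions balance = -((-293.18) + 34.20 + 254.23) = 4.75
An accumulation of reserves is recorded as a debit (negative entry), so the change in the stock of reserves is the negative of that balance.
Change in official reserves = -(4.75) = -4.75

-4.75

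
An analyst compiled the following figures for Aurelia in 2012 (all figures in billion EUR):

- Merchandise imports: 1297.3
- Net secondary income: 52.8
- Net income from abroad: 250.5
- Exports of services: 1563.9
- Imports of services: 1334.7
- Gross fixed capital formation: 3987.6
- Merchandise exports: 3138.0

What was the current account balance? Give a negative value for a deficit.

2373.2

Goods balance = 3138.0 - 1297.3 = 1840.7
Services balance = 1563.9 - 1334.7 = 229.2
Trade balance (goods + services) = 1840.7 + 229.2 = 2069.9
Net primary income = 250.5
Net secondary income = 52.8
Current account = 2069.9 + 250.5 + 52.8 = 2373.2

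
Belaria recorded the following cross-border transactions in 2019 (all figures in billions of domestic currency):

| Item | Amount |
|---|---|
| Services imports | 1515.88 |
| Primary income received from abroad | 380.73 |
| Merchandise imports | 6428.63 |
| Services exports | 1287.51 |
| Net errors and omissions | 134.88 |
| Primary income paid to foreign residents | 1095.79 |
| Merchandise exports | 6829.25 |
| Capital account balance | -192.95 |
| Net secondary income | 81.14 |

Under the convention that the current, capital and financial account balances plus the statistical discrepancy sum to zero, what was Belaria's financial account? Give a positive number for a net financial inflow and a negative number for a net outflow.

519.74

Goods balance = 6829.25 - 6428.63 = 400.62
Services balance = 1287.51 - 1515.88 = -228.37
Trade balance (goods + services) = 400.62 + (-228.37) = 172.25
Net primary income = 380.73 - 1095.79 = -715.06
Net secondary income = 81.14
Current account = 172.25 + (-715.06) + 81.14 = -461.67
Financial account = -(-461.67 + (-192.95) + 134.88) = 519.74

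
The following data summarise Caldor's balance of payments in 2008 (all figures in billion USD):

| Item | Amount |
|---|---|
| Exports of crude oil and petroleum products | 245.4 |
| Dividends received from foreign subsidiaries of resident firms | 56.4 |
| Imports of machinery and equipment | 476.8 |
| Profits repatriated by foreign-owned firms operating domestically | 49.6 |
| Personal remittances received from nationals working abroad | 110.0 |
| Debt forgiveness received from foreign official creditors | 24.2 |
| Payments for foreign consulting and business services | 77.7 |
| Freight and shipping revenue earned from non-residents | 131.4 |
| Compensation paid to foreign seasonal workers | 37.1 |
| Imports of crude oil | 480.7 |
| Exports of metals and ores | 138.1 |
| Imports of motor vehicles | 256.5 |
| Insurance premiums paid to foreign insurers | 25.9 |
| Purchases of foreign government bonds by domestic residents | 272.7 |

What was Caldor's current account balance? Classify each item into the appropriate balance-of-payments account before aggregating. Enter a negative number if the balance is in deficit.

Goods: -476.8 + 138.1 - 480.7 + 245.4 - 256.5 = -830.5
Services: -25.9 + 131.4 - 77.7 = 27.8
Primary income: 56.4 - 49.6 - 37.1 = -30.3
Secondary income: 110.0
Current account = (-830.5) + 27.8 + (-30.3) + 110.0 = -723.0
(Excluded from the current account — capital account: debt forgiveness received from foreign official creditors 24.2; financial account: purchases of foreign government bonds by domestic residents 272.7.)

-723.0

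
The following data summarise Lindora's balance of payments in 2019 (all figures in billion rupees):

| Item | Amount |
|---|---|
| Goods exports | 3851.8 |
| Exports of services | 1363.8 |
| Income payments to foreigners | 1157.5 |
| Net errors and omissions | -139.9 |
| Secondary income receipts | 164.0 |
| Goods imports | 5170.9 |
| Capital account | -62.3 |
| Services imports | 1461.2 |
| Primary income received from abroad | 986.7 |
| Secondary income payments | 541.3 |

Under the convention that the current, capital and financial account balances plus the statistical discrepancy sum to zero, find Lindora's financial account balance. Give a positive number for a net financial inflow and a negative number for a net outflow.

2166.8

Goods balance = 3851.8 - 5170.9 = -1319.1
Services balance = 1363.8 - 1461.2 = -97.4
Trade balance (goods + services) = -1319.1 + (-97.4) = -1416.5
Net primary income = 986.7 - 1157.5 = -170.8
Net secondary income = 164.0 - 541.3 = -377.3
Current account = -1416.5 + (-170.8) + (-377.3) = -1964.6
Financial account = -(-1964.6 + (-62.3) + (-139.9)) = 2166.8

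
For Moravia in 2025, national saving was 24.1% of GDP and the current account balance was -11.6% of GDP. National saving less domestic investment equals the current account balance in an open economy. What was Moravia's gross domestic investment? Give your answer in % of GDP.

I = S - CA = 24.1 - (-11.6) = 35.7

35.7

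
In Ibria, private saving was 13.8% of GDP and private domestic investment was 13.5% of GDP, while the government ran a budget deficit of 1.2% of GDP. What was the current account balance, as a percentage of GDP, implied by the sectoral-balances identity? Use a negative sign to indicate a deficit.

-0.9

By the sectoral-balances identity, CA = (S_private - I) + (T - G).
Private balance = 13.8 - 13.5 = 0.3
Government balance (T - G) = -1.2
CA = 0.3 + (-1.2) = -0.9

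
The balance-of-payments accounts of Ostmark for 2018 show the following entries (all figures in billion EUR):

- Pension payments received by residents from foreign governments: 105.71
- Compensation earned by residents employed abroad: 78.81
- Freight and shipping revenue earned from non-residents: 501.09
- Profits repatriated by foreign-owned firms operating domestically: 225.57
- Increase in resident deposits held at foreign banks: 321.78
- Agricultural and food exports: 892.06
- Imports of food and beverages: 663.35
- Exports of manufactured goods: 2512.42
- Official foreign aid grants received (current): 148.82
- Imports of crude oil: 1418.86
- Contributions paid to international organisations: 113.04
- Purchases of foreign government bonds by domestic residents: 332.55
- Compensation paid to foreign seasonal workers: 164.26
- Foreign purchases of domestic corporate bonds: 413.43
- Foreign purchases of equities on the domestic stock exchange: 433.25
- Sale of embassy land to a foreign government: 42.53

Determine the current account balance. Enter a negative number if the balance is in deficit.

Goods: 2512.42 - 663.35 - 1418.86 + 892.06 = 1322.27
Services: 501.09
Primary income: -164.26 + 78.81 - 225.57 = -311.02
Secondary income: -113.04 + 148.82 + 105.71 = 141.49
Current account = 1322.27 + 501.09 + (-311.02) + 141.49 = 1653.83
(Excluded from the current account — financial account: increase in resident deposits held at foreign banks 321.78, purchases of foreign government bonds by domestic residents 332.55, foreign purchases of domestic corporate bonds 413.43, foreign purchases of equities on the domestic stock exchange 433.25; capital account: sale of embassy land to a foreign government 42.53.)

1653.83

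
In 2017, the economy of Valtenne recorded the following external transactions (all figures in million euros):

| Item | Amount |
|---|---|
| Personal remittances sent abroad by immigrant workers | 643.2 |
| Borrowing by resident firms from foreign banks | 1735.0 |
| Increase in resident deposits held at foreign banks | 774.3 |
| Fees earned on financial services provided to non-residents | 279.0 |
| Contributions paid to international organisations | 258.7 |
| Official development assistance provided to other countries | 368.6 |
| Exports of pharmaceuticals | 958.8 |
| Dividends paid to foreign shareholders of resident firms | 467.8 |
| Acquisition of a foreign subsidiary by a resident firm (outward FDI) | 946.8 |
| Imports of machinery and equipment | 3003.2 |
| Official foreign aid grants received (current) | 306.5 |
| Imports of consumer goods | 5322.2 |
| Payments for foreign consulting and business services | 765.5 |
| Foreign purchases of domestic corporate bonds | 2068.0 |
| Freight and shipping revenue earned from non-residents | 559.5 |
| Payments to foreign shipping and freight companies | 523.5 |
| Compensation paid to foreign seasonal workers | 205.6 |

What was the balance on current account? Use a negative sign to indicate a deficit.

-9454.5

Goods: 958.8 - 5322.2 - 3003.2 = -7366.6
Services: -523.5 + 279.0 + 559.5 - 765.5 = -450.5
Primary income: -205.6 - 467.8 = -673.4
Secondary income: -258.7 - 643.2 - 368.6 + 306.5 = -964.0
Current account = (-7366.6) + (-450.5) + (-673.4) + (-964.0) = -9454.5
(Excluded from the current account — financial account: borrowing by resident firms from foreign banks 1735.0, increase in resident deposits held at foreign banks 774.3, acquisition of a foreign subsidiary by a resident firm (outward FDI) 946.8, foreign purchases of domestic corporate bonds 2068.0.)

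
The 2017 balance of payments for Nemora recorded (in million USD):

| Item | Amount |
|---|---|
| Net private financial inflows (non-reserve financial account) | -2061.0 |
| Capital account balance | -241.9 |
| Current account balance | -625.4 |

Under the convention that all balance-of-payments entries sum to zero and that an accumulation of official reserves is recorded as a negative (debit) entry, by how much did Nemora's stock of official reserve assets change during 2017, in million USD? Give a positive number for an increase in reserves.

Official reserve transactions balance = -((-625.4) + (-241.9) + (-2061.0)) = 2928.3
An accumulation of reserves is recorded as a debit (negative entry), so the change in the stock of reserves is the negative of that balance.
Change in official reserves = -(2928.3) = -2928.3

-2928.3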